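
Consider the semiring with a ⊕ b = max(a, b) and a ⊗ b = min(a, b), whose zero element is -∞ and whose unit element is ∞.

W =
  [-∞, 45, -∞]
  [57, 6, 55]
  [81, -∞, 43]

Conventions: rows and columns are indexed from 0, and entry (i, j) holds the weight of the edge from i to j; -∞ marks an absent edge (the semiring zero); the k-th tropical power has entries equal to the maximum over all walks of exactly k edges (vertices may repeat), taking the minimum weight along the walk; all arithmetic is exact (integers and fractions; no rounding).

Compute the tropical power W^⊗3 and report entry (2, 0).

W^⊗2:
  [45, 6, 45]
  [55, 45, 43]
  [43, 45, 43]
W^⊗3:
  [45, 45, 43]
  [45, 45, 45]
  [45, 43, 45]
Key observation: the optimum is the walk 2->0->1->0, with weight 81 min 45 min 57 = 45.
Optimal value attained by: walk 2->0->1->0.
Answer: (W^⊗3)[2][0] = 45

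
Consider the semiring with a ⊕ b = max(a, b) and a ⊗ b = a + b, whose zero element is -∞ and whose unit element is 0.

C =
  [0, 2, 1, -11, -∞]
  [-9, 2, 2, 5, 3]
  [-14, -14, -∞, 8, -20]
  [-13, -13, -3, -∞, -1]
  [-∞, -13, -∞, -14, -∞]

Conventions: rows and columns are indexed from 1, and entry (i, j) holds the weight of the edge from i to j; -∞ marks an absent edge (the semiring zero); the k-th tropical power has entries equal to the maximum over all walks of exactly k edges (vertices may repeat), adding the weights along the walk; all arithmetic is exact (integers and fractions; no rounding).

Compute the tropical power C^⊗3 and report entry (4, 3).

C^⊗2:
  [0, 4, 4, 9, 5]
  [-7, 4, 4, 10, 5]
  [-5, -5, 5, -9, 7]
  [-13, -11, -11, 5, -10]
  [-22, -11, -11, -8, -10]
C^⊗3:
  [0, 6, 6, 12, 8]
  [-3, 6, 7, 12, 9]
  [-5, -3, -3, 13, -2]
  [-8, -8, 2, -3, 4]
  [-20, -9, -9, -3, -8]
Key observation: the optimum is the walk 4->3->4->3, with weight (-3) + 8 + (-3) = 2.
Optimal value attained by: walk 4->3->4->3.
Answer: (C^⊗3)[4][3] = 2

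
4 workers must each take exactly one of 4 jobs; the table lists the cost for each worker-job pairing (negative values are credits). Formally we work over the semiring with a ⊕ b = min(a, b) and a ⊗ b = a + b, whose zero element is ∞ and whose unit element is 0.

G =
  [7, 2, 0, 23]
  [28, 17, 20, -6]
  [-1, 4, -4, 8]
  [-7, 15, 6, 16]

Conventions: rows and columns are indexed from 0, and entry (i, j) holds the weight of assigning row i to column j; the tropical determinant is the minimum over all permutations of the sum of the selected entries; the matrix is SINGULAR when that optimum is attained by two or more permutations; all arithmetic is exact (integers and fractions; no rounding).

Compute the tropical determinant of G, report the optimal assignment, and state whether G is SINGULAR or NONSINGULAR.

σ = (0, 1, 2, 3): 7 + 17 + (-4) + 16 = 36
σ = (0, 1, 3, 2): 7 + 17 + 8 + 6 = 38
σ = (0, 2, 1, 3): 7 + 20 + 4 + 16 = 47
σ = (0, 2, 3, 1): 7 + 20 + 8 + 15 = 50
σ = (0, 3, 1, 2): 7 + (-6) + 4 + 6 = 11
σ = (0, 3, 2, 1): 7 + (-6) + (-4) + 15 = 12
σ = (1, 0, 2, 3): 2 + 28 + (-4) + 16 = 42
σ = (1, 0, 3, 2): 2 + 28 + 8 + 6 = 44
σ = (1, 2, 0, 3): 2 + 20 + (-1) + 16 = 37
σ = (1, 2, 3, 0): 2 + 20 + 8 + (-7) = 23
σ = (1, 3, 0, 2): 2 + (-6) + (-1) + 6 = 1
σ = (1, 3, 2, 0): 2 + (-6) + (-4) + (-7) = -15
σ = (2, 0, 1, 3): 0 + 28 + 4 + 16 = 48
σ = (2, 0, 3, 1): 0 + 28 + 8 + 15 = 51
σ = (2, 1, 0, 3): 0 + 17 + (-1) + 16 = 32
σ = (2, 1, 3, 0): 0 + 17 + 8 + (-7) = 18
σ = (2, 3, 0, 1): 0 + (-6) + (-1) + 15 = 8
σ = (2, 3, 1, 0): 0 + (-6) + 4 + (-7) = -9
σ = (3, 0, 1, 2): 23 + 28 + 4 + 6 = 61
σ = (3, 0, 2, 1): 23 + 28 + (-4) + 15 = 62
σ = (3, 1, 0, 2): 23 + 17 + (-1) + 6 = 45
σ = (3, 1, 2, 0): 23 + 17 + (-4) + (-7) = 29
σ = (3, 2, 0, 1): 23 + 20 + (-1) + 15 = 57
σ = (3, 2, 1, 0): 23 + 20 + 4 + (-7) = 40
Optimal value attained by: σ = (1, 3, 2, 0).
Answer: det⊕(G) = -15; verdict: NONSINGULAR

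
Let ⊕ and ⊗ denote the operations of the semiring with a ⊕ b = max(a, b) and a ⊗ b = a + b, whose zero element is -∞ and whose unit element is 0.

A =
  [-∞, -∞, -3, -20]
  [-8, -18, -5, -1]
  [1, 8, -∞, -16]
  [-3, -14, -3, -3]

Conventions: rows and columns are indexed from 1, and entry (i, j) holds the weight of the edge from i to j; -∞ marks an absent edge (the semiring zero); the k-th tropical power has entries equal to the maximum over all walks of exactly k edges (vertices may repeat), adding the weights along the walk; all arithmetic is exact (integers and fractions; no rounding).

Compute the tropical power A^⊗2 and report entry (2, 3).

A^⊗2:
  [-2, 5, -23, -19]
  [-4, 3, -4, -4]
  [0, -10, 3, 7]
  [-2, 5, -6, -6]
Key observation: the optimum is the walk 2->4->3, with weight (-1) + (-3) = -4.
Optimal value attained by: walk 2->4->3.
Answer: (A^⊗2)[2][3] = -4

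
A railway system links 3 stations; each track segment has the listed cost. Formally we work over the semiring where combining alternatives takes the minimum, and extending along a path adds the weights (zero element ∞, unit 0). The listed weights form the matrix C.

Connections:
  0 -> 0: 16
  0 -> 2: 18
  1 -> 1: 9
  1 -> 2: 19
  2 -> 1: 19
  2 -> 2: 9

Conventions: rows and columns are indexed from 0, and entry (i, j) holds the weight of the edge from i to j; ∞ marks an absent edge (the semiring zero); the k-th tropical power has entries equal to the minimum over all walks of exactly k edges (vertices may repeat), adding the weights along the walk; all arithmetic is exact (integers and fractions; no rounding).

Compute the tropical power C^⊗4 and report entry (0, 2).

C^⊗2:
  [32, 37, 27]
  [∞, 18, 28]
  [∞, 28, 18]
C^⊗3:
  [48, 46, 36]
  [∞, 27, 37]
  [∞, 37, 27]
C^⊗4:
  [64, 55, 45]
  [∞, 36, 46]
  [∞, 46, 36]
Key observation: the optimum is the walk 0->2->2->2->2, with weight 18 + 9 + 9 + 9 = 45.
Optimal value attained by: walk 0->2->2->2->2.
Answer: (C^⊗4)[0][2] = 45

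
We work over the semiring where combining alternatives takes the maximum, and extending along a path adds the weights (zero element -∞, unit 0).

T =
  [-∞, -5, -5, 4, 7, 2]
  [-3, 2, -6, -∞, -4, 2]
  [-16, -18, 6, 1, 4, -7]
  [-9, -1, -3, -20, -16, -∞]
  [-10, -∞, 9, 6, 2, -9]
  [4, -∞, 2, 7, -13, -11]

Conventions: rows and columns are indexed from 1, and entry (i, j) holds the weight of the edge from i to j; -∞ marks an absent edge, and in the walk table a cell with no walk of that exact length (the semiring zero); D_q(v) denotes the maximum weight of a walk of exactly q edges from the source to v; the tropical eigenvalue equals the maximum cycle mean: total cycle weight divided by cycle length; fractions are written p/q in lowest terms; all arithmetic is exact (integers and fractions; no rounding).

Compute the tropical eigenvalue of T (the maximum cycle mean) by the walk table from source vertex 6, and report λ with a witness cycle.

q=0: [-∞, -∞, -∞, -∞, -∞, 0]
q=1: [4, -∞, 2, 7, -13, -11]
q=2: [-2, 6, 8, 8, 11, 6]
q=3: [10, 8, 20, 17, 13, 8]
q=4: [12, 16, 26, 21, 24, 13]
q=5: [17, 20, 33, 30, 30, 19]
q=6: [23, 29, 39, 36, 37, 26]
Optimal cycle mean attained by: cycle 3->5->3, total 4 + 9, length 2.
Answer: λ = 13/2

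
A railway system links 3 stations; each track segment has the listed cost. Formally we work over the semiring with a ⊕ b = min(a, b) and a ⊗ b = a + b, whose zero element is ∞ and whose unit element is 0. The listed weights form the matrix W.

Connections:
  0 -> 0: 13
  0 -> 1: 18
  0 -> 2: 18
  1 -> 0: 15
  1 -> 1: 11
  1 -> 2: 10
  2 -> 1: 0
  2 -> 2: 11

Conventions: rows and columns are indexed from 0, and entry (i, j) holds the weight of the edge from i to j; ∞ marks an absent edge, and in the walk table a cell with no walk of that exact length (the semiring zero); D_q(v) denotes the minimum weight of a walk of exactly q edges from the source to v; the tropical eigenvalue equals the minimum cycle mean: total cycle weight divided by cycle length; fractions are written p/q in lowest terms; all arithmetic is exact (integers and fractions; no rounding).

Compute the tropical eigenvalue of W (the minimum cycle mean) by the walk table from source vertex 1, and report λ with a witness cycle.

q=0: [∞, 0, ∞]
q=1: [15, 11, 10]
q=2: [26, 10, 21]
q=3: [25, 21, 20]
Optimal cycle mean attained by: cycle 1->2->1, total 10 + 0, length 2.
Answer: λ = 5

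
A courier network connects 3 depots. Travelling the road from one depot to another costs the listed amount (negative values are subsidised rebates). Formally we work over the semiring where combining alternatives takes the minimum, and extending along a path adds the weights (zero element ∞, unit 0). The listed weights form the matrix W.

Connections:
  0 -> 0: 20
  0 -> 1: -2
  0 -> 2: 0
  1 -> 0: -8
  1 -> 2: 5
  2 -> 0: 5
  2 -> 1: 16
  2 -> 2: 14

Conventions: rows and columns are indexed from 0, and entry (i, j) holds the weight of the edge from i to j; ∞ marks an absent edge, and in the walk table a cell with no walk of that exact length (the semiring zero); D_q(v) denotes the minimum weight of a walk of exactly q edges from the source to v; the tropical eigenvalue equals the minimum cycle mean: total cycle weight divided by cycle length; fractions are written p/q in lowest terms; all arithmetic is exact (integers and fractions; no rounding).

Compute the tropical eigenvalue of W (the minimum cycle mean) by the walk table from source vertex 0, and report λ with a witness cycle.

q=0: [0, ∞, ∞]
q=1: [20, -2, 0]
q=2: [-10, 16, 3]
q=3: [8, -12, -10]
Optimal cycle mean attained by: cycle 0->1->0, total (-2) + (-8), length 2.
Answer: λ = -5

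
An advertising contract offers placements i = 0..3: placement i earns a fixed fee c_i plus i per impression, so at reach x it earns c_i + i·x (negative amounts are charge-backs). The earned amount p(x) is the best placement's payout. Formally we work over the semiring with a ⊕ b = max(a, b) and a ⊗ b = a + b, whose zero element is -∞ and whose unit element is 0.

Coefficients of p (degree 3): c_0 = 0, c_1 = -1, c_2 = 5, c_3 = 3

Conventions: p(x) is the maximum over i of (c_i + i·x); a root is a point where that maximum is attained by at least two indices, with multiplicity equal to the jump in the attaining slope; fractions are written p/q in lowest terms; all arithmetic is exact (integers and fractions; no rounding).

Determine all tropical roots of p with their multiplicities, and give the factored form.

hull edge (i=0, c=0) to (i=2, c=5): slope 5/2, span 2
hull edge (i=2, c=5) to (i=3, c=3): slope -2, span 1
Factored form: p(x) = 3 ⊗ (x ⊕ (-5/2)) ⊗ (x ⊕ (-5/2)) ⊗ (x ⊕ 2)
Answer: roots = -5/2 (mult 2), 2 (mult 1)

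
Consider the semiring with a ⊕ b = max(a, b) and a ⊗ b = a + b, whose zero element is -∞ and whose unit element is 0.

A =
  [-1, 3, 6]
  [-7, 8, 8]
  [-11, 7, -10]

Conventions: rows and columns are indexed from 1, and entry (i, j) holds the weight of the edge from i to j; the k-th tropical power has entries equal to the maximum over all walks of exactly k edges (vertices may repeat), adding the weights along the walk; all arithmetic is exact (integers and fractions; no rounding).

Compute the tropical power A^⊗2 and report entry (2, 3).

A^⊗2:
  [-2, 13, 11]
  [1, 16, 16]
  [0, 15, 15]
Key observation: the optimum is the walk 2->2->3, with weight 8 + 8 = 16.
Optimal value attained by: walk 2->2->3.
Answer: (A^⊗2)[2][3] = 16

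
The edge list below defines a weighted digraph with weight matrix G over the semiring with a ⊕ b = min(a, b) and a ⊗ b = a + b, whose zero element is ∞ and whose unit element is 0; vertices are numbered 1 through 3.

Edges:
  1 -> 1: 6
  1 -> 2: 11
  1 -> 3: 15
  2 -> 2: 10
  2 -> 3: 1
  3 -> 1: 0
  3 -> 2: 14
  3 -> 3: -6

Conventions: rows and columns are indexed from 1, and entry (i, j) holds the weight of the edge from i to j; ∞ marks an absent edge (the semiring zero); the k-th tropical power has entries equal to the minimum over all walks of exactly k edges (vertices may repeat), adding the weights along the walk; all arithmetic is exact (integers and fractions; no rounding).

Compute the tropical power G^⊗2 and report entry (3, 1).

G^⊗2:
  [12, 17, 9]
  [1, 15, -5]
  [-6, 8, -12]
Key observation: the optimum is the walk 3->3->1, with weight (-6) + 0 = -6.
Optimal value attained by: walk 3->3->1.
Answer: (G^⊗2)[3][1] = -6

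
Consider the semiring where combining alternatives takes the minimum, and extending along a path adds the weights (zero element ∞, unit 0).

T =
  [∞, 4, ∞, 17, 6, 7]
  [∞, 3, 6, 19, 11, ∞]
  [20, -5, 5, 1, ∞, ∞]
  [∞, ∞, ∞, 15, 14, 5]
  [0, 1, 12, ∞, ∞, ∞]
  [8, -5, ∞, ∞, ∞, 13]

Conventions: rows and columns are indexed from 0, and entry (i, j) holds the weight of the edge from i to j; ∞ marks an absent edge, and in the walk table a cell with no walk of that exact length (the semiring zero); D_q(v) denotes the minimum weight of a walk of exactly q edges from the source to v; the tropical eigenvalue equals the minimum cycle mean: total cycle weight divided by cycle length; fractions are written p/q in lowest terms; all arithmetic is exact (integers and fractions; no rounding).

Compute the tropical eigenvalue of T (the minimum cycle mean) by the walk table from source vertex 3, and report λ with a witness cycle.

q=0: [∞, ∞, ∞, 0, ∞, ∞]
q=1: [∞, ∞, ∞, 15, 14, 5]
q=2: [13, 0, 26, 30, 29, 18]
q=3: [26, 3, 6, 19, 11, 20]
q=4: [11, 1, 9, 7, 14, 24]
q=5: [14, 4, 7, 10, 12, 12]
q=6: [12, 2, 10, 8, 15, 15]
Optimal cycle mean attained by: cycle 1->2->1, total 6 + (-5), length 2.
Answer: λ = 1/2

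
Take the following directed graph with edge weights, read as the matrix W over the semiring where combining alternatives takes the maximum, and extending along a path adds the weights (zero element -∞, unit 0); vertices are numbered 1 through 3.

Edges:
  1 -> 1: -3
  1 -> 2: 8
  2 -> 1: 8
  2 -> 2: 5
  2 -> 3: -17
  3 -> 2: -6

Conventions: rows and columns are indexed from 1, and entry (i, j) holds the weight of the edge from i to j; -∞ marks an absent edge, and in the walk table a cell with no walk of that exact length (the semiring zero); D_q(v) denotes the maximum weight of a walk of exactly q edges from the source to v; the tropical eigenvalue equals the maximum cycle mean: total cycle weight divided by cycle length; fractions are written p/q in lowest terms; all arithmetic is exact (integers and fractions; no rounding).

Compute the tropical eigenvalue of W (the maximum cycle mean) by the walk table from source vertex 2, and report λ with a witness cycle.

q=0: [-∞, 0, -∞]
q=1: [8, 5, -17]
q=2: [13, 16, -12]
q=3: [24, 21, -1]
Optimal cycle mean attained by: cycle 1->2->1, total 8 + 8, length 2.
Answer: λ = 8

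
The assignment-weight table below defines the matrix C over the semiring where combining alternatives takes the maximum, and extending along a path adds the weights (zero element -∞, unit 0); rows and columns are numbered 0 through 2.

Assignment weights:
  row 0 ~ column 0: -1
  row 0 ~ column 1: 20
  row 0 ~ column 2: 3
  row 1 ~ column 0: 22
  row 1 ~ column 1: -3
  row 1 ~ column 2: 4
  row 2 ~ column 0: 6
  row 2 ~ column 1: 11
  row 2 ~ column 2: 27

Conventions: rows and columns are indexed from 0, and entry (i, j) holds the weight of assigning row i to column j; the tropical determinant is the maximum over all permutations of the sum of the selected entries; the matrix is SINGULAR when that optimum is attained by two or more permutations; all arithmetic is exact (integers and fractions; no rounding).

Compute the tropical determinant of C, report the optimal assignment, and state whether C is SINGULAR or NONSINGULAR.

σ = (0, 1, 2): (-1) + (-3) + 27 = 23
σ = (0, 2, 1): (-1) + 4 + 11 = 14
σ = (1, 0, 2): 20 + 22 + 27 = 69
σ = (1, 2, 0): 20 + 4 + 6 = 30
σ = (2, 0, 1): 3 + 22 + 11 = 36
σ = (2, 1, 0): 3 + (-3) + 6 = 6
Optimal value attained by: σ = (1, 0, 2).
Answer: det⊕(C) = 69; verdict: NONSINGULAR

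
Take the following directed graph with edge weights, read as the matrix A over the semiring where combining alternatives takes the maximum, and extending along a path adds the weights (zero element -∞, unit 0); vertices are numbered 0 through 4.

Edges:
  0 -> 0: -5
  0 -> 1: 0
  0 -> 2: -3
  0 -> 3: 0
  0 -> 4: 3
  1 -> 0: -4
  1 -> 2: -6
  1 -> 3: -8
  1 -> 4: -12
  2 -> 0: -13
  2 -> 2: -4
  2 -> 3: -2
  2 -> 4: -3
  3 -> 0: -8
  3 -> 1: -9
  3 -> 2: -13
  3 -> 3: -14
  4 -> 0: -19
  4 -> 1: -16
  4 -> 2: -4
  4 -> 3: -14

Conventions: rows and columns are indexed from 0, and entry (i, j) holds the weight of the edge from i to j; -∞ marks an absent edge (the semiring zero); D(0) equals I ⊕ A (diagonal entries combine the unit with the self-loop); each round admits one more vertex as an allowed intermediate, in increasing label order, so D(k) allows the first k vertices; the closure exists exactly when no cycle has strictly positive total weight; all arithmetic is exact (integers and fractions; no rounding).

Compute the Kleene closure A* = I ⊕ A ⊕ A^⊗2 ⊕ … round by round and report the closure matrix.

D(0):
  [0, 0, -3, 0, 3]
  [-4, 0, -6, -8, -12]
  [-13, -∞, 0, -2, -3]
  [-8, -9, -13, 0, -∞]
  [-19, -16, -4, -14, 0]
D(1):
  [0, 0, -3, 0, 3]
  [-4, 0, -6, -4, -1]
  [-13, -13, 0, -2, -3]
  [-8, -8, -11, 0, -5]
  [-19, -16, -4, -14, 0]
D(2):
  [0, 0, -3, 0, 3]
  [-4, 0, -6, -4, -1]
  [-13, -13, 0, -2, -3]
  [-8, -8, -11, 0, -5]
  [-19, -16, -4, -14, 0]
D(3):
  [0, 0, -3, 0, 3]
  [-4, 0, -6, -4, -1]
  [-13, -13, 0, -2, -3]
  [-8, -8, -11, 0, -5]
  [-17, -16, -4, -6, 0]
D(4):
  [0, 0, -3, 0, 3]
  [-4, 0, -6, -4, -1]
  [-10, -10, 0, -2, -3]
  [-8, -8, -11, 0, -5]
  [-14, -14, -4, -6, 0]
D(5):
  [0, 0, -1, 0, 3]
  [-4, 0, -5, -4, -1]
  [-10, -10, 0, -2, -3]
  [-8, -8, -9, 0, -5]
  [-14, -14, -4, -6, 0]
Answer: A* = [[0, 0, -1, 0, 3], [-4, 0, -5, -4, -1], [-10, -10, 0, -2, -3], [-8, -8, -9, 0, -5], [-14, -14, -4, -6, 0]]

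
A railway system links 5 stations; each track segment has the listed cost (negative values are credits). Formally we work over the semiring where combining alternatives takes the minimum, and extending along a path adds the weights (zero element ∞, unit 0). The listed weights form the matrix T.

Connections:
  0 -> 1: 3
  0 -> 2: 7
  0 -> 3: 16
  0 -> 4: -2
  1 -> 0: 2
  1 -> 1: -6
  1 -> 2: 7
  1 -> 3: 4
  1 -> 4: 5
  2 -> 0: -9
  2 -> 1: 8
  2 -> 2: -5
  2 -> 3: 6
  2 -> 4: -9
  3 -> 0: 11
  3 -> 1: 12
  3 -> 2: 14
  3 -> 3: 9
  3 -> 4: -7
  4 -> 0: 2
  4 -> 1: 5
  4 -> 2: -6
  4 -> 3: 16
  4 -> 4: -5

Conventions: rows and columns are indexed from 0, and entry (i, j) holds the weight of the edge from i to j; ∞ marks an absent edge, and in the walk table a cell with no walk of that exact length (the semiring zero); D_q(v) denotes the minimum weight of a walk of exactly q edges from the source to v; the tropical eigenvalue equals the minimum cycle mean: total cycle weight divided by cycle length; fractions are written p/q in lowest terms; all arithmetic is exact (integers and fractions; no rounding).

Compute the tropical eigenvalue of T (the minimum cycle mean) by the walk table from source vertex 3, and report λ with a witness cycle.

q=0: [∞, ∞, ∞, 0, ∞]
q=1: [11, 12, 14, 9, -7]
q=2: [-5, -2, -13, 9, -12]
q=3: [-22, -8, -18, -7, -22]
q=4: [-27, -19, -28, -12, -27]
q=5: [-37, -25, -33, -22, -37]
Optimal cycle mean attained by: cycle 2->4->2, total (-9) + (-6), length 2.
Answer: λ = -15/2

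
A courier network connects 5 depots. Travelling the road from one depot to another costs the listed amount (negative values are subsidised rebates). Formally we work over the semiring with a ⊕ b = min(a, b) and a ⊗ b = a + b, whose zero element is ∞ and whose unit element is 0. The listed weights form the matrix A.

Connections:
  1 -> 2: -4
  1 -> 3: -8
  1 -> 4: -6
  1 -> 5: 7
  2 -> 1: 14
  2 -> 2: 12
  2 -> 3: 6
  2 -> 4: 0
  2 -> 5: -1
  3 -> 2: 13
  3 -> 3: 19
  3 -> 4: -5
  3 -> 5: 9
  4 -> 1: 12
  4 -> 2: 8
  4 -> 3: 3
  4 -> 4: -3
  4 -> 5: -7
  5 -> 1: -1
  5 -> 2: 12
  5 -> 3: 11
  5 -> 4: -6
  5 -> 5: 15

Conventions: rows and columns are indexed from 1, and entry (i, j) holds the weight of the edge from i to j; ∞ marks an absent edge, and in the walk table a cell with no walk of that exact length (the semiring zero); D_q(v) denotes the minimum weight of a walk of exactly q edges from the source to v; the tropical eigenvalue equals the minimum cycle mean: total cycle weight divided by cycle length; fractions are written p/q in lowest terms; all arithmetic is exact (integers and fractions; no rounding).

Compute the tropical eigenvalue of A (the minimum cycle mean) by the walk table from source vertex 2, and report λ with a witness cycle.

q=0: [∞, 0, ∞, ∞, ∞]
q=1: [14, 12, 6, 0, -1]
q=2: [-2, 8, 3, -7, -7]
q=3: [-8, -6, -10, -13, -14]
q=4: [-15, -12, -16, -20, -20]
q=5: [-21, -19, -23, -26, -27]
Optimal cycle mean attained by: cycle 4->5->4, total (-7) + (-6), length 2.
Answer: λ = -13/2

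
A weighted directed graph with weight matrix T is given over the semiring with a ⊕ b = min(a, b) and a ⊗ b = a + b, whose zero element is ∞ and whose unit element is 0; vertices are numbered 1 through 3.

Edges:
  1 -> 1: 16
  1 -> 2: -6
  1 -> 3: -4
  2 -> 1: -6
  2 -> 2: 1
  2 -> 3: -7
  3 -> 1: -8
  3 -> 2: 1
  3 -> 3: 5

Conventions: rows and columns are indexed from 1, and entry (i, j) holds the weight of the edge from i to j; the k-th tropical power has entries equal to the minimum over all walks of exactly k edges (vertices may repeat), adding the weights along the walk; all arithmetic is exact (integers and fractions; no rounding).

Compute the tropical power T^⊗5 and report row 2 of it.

T^⊗2:
  [-12, -5, -13]
  [-15, -12, -10]
  [-5, -14, -12]
T^⊗3:
  [-21, -18, -16]
  [-18, -21, -19]
  [-20, -13, -21]
T^⊗4:
  [-24, -27, -25]
  [-27, -24, -28]
  [-29, -26, -24]
T^⊗5:
  [-33, -30, -34]
  [-36, -33, -31]
  [-32, -35, -33]
Answer: row 2 of T^⊗5 = [-36, -33, -31]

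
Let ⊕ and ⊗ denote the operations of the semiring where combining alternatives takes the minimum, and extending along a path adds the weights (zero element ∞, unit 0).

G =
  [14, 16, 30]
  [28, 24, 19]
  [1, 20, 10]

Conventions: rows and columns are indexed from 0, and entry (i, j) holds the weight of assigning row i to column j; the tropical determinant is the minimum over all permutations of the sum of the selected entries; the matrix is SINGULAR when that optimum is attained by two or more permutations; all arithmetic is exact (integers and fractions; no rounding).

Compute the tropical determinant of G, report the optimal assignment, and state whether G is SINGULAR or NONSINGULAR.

σ = (0, 1, 2): 14 + 24 + 10 = 48
σ = (0, 2, 1): 14 + 19 + 20 = 53
σ = (1, 0, 2): 16 + 28 + 10 = 54
σ = (1, 2, 0): 16 + 19 + 1 = 36
σ = (2, 0, 1): 30 + 28 + 20 = 78
σ = (2, 1, 0): 30 + 24 + 1 = 55
Optimal value attained by: σ = (1, 2, 0).
Answer: det⊕(G) = 36; verdict: NONSINGULAR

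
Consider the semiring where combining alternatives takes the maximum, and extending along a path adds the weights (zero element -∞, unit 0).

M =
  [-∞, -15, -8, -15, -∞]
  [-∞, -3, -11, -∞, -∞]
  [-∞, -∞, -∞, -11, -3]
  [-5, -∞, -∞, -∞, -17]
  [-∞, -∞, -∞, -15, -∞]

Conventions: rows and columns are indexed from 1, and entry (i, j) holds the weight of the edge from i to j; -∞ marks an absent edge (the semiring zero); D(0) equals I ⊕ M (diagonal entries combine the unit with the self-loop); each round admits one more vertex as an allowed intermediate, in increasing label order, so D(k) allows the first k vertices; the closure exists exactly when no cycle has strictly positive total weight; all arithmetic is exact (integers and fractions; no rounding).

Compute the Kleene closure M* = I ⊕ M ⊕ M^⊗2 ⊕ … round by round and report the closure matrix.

D(0):
  [0, -15, -8, -15, -∞]
  [-∞, 0, -11, -∞, -∞]
  [-∞, -∞, 0, -11, -3]
  [-5, -∞, -∞, 0, -17]
  [-∞, -∞, -∞, -15, 0]
D(1):
  [0, -15, -8, -15, -∞]
  [-∞, 0, -11, -∞, -∞]
  [-∞, -∞, 0, -11, -3]
  [-5, -20, -13, 0, -17]
  [-∞, -∞, -∞, -15, 0]
D(2):
  [0, -15, -8, -15, -∞]
  [-∞, 0, -11, -∞, -∞]
  [-∞, -∞, 0, -11, -3]
  [-5, -20, -13, 0, -17]
  [-∞, -∞, -∞, -15, 0]
D(3):
  [0, -15, -8, -15, -11]
  [-∞, 0, -11, -22, -14]
  [-∞, -∞, 0, -11, -3]
  [-5, -20, -13, 0, -16]
  [-∞, -∞, -∞, -15, 0]
D(4):
  [0, -15, -8, -15, -11]
  [-27, 0, -11, -22, -14]
  [-16, -31, 0, -11, -3]
  [-5, -20, -13, 0, -16]
  [-20, -35, -28, -15, 0]
D(5):
  [0, -15, -8, -15, -11]
  [-27, 0, -11, -22, -14]
  [-16, -31, 0, -11, -3]
  [-5, -20, -13, 0, -16]
  [-20, -35, -28, -15, 0]
Answer: M* = [[0, -15, -8, -15, -11], [-27, 0, -11, -22, -14], [-16, -31, 0, -11, -3], [-5, -20, -13, 0, -16], [-20, -35, -28, -15, 0]]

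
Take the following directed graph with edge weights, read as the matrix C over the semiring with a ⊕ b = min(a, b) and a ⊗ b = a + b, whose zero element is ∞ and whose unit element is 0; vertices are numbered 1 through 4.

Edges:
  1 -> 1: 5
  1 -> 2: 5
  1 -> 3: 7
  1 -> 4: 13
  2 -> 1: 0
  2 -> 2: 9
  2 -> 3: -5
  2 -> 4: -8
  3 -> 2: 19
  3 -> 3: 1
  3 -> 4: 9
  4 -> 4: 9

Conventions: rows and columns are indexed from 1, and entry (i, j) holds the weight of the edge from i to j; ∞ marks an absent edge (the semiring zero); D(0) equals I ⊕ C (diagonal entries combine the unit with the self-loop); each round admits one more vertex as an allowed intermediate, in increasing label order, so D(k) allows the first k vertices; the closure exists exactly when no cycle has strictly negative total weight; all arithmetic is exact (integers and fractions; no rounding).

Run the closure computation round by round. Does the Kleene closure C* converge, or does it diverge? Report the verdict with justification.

D(0):
  [0, 5, 7, 13]
  [0, 0, -5, -8]
  [∞, 19, 0, 9]
  [∞, ∞, ∞, 0]
D(1):
  [0, 5, 7, 13]
  [0, 0, -5, -8]
  [∞, 19, 0, 9]
  [∞, ∞, ∞, 0]
D(2):
  [0, 5, 0, -3]
  [0, 0, -5, -8]
  [19, 19, 0, 9]
  [∞, ∞, ∞, 0]
D(3):
  [0, 5, 0, -3]
  [0, 0, -5, -8]
  [19, 19, 0, 9]
  [∞, ∞, ∞, 0]
D(4):
  [0, 5, 0, -3]
  [0, 0, -5, -8]
  [19, 19, 0, 9]
  [∞, ∞, ∞, 0]
Key observation: every diagonal entry stays at the unit through all rounds, so no improving cycle exists.
Answer: CONVERGES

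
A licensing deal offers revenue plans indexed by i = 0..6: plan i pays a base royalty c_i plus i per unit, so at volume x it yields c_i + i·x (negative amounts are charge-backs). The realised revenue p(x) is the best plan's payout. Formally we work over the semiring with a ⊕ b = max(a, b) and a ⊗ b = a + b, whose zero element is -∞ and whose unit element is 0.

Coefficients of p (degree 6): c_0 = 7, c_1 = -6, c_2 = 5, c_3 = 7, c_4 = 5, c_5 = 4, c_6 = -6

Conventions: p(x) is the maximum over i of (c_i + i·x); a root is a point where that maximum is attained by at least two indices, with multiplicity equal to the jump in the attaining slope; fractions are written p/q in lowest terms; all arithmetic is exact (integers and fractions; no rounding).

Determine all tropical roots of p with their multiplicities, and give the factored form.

hull edge (i=0, c=7) to (i=3, c=7): slope 0, span 3
hull edge (i=3, c=7) to (i=5, c=4): slope -3/2, span 2
hull edge (i=5, c=4) to (i=6, c=-6): slope -10, span 1
Factored form: p(x) = -6 ⊗ (x ⊕ 0) ⊗ (x ⊕ 0) ⊗ (x ⊕ 0) ⊗ (x ⊕ 3/2) ⊗ (x ⊕ 3/2) ⊗ (x ⊕ 10)
Answer: roots = 0 (mult 3), 3/2 (mult 2), 10 (mult 1)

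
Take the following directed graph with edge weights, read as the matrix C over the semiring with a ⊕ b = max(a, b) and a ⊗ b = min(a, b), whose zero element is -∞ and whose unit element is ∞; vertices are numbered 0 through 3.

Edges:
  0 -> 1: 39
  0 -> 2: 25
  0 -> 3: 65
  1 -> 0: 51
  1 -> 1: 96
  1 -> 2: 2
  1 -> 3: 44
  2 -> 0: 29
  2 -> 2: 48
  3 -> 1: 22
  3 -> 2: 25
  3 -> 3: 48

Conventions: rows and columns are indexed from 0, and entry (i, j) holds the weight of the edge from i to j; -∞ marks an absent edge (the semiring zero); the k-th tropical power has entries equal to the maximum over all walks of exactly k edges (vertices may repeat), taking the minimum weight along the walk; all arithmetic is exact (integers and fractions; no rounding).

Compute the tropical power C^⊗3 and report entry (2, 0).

C^⊗2:
  [39, 39, 25, 48]
  [51, 96, 25, 51]
  [29, 29, 48, 29]
  [25, 22, 25, 48]
C^⊗3:
  [39, 39, 25, 48]
  [51, 96, 25, 51]
  [29, 29, 48, 29]
  [25, 25, 25, 48]
Key observation: the optimum is the walk 2->0->1->0, with weight 29 min 39 min 51 = 29.
Optimal value attained by: walk 2->0->1->0.
Answer: (C^⊗3)[2][0] = 29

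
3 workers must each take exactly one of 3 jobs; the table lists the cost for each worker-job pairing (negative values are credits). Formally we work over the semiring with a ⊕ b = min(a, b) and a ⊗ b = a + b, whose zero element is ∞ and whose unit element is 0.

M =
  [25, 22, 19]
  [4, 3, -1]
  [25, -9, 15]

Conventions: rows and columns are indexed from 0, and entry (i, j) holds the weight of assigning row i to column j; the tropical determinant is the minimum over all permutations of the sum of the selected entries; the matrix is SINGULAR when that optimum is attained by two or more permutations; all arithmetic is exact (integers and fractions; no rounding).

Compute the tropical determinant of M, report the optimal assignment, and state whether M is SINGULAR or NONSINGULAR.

σ = (0, 1, 2): 25 + 3 + 15 = 43
σ = (0, 2, 1): 25 + (-1) + (-9) = 15
σ = (1, 0, 2): 22 + 4 + 15 = 41
σ = (1, 2, 0): 22 + (-1) + 25 = 46
σ = (2, 0, 1): 19 + 4 + (-9) = 14
σ = (2, 1, 0): 19 + 3 + 25 = 47
Optimal value attained by: σ = (2, 0, 1).
Answer: det⊕(M) = 14; verdict: NONSINGULAR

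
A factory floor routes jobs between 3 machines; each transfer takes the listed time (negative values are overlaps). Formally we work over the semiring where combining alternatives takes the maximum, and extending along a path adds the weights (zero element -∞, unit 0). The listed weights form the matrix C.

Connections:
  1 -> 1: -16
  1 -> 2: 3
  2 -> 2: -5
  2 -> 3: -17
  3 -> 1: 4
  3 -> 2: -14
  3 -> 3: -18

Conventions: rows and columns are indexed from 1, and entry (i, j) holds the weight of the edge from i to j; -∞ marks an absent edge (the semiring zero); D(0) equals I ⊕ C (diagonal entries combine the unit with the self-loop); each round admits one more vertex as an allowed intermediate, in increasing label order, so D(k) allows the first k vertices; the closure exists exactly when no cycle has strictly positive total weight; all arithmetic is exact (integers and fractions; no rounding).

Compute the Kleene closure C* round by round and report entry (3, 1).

D(0):
  [0, 3, -∞]
  [-∞, 0, -17]
  [4, -14, 0]
D(1):
  [0, 3, -∞]
  [-∞, 0, -17]
  [4, 7, 0]
D(2):
  [0, 3, -14]
  [-∞, 0, -17]
  [4, 7, 0]
D(3):
  [0, 3, -14]
  [-13, 0, -17]
  [4, 7, 0]
Answer: C*[3][1] = 4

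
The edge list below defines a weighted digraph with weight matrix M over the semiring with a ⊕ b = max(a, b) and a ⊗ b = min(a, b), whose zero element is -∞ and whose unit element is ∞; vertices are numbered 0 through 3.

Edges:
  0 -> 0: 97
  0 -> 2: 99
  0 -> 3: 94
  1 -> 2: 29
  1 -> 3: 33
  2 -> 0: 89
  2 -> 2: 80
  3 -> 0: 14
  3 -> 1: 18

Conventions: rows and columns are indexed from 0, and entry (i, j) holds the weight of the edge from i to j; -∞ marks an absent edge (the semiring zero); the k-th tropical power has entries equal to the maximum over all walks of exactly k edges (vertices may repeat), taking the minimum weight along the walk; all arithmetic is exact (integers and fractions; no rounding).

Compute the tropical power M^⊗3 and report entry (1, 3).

M^⊗2:
  [97, 18, 97, 94]
  [29, 18, 29, -∞]
  [89, -∞, 89, 89]
  [14, -∞, 18, 18]
M^⊗3:
  [97, 18, 97, 94]
  [29, -∞, 29, 29]
  [89, 18, 89, 89]
  [18, 18, 18, 14]
Key observation: the optimum is the walk 1->2->0->3, with weight 29 min 89 min 94 = 29.
Optimal value attained by: walk 1->2->0->3.
Answer: (M^⊗3)[1][3] = 29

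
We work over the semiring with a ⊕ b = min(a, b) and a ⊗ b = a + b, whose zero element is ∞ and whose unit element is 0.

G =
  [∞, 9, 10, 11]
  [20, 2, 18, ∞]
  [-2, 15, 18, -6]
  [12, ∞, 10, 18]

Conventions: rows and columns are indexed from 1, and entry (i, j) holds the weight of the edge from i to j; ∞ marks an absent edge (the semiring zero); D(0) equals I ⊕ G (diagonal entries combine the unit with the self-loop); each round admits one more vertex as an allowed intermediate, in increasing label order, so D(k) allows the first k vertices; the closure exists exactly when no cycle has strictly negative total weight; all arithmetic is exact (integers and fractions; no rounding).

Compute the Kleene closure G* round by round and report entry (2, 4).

D(0):
  [0, 9, 10, 11]
  [20, 0, 18, ∞]
  [-2, 15, 0, -6]
  [12, ∞, 10, 0]
D(1):
  [0, 9, 10, 11]
  [20, 0, 18, 31]
  [-2, 7, 0, -6]
  [12, 21, 10, 0]
D(2):
  [0, 9, 10, 11]
  [20, 0, 18, 31]
  [-2, 7, 0, -6]
  [12, 21, 10, 0]
D(3):
  [0, 9, 10, 4]
  [16, 0, 18, 12]
  [-2, 7, 0, -6]
  [8, 17, 10, 0]
D(4):
  [0, 9, 10, 4]
  [16, 0, 18, 12]
  [-2, 7, 0, -6]
  [8, 17, 10, 0]
Answer: G*[2][4] = 12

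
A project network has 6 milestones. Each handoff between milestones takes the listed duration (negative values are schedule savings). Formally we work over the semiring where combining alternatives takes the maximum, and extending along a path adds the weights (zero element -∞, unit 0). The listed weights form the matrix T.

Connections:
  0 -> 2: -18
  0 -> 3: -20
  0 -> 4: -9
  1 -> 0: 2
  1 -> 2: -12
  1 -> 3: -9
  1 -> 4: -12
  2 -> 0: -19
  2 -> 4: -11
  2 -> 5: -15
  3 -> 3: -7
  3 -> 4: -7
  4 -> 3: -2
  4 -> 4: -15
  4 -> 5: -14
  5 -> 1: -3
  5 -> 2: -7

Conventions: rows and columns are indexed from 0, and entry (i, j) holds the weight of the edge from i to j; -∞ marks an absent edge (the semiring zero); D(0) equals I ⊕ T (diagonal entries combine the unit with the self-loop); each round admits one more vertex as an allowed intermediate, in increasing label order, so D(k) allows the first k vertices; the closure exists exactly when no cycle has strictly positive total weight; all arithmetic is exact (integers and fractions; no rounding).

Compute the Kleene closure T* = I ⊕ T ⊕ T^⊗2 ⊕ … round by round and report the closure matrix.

D(0):
  [0, -∞, -18, -20, -9, -∞]
  [2, 0, -12, -9, -12, -∞]
  [-19, -∞, 0, -∞, -11, -15]
  [-∞, -∞, -∞, 0, -7, -∞]
  [-∞, -∞, -∞, -2, 0, -14]
  [-∞, -3, -7, -∞, -∞, 0]
D(1):
  [0, -∞, -18, -20, -9, -∞]
  [2, 0, -12, -9, -7, -∞]
  [-19, -∞, 0, -39, -11, -15]
  [-∞, -∞, -∞, 0, -7, -∞]
  [-∞, -∞, -∞, -2, 0, -14]
  [-∞, -3, -7, -∞, -∞, 0]
D(2):
  [0, -∞, -18, -20, -9, -∞]
  [2, 0, -12, -9, -7, -∞]
  [-19, -∞, 0, -39, -11, -15]
  [-∞, -∞, -∞, 0, -7, -∞]
  [-∞, -∞, -∞, -2, 0, -14]
  [-1, -3, -7, -12, -10, 0]
D(3):
  [0, -∞, -18, -20, -9, -33]
  [2, 0, -12, -9, -7, -27]
  [-19, -∞, 0, -39, -11, -15]
  [-∞, -∞, -∞, 0, -7, -∞]
  [-∞, -∞, -∞, -2, 0, -14]
  [-1, -3, -7, -12, -10, 0]
D(4):
  [0, -∞, -18, -20, -9, -33]
  [2, 0, -12, -9, -7, -27]
  [-19, -∞, 0, -39, -11, -15]
  [-∞, -∞, -∞, 0, -7, -∞]
  [-∞, -∞, -∞, -2, 0, -14]
  [-1, -3, -7, -12, -10, 0]
D(5):
  [0, -∞, -18, -11, -9, -23]
  [2, 0, -12, -9, -7, -21]
  [-19, -∞, 0, -13, -11, -15]
  [-∞, -∞, -∞, 0, -7, -21]
  [-∞, -∞, -∞, -2, 0, -14]
  [-1, -3, -7, -12, -10, 0]
D(6):
  [0, -26, -18, -11, -9, -23]
  [2, 0, -12, -9, -7, -21]
  [-16, -18, 0, -13, -11, -15]
  [-22, -24, -28, 0, -7, -21]
  [-15, -17, -21, -2, 0, -14]
  [-1, -3, -7, -12, -10, 0]
Answer: T* = [[0, -26, -18, -11, -9, -23], [2, 0, -12, -9, -7, -21], [-16, -18, 0, -13, -11, -15], [-22, -24, -28, 0, -7, -21], [-15, -17, -21, -2, 0, -14], [-1, -3, -7, -12, -10, 0]]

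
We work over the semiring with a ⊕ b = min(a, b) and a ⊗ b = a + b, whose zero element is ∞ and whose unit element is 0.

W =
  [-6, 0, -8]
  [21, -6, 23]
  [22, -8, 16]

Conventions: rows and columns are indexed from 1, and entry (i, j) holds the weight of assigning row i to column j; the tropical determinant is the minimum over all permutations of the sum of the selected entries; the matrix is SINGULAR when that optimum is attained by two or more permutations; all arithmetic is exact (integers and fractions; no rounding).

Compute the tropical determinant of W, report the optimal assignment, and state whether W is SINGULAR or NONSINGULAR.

σ = (1, 2, 3): (-6) + (-6) + 16 = 4
σ = (1, 3, 2): (-6) + 23 + (-8) = 9
σ = (2, 1, 3): 0 + 21 + 16 = 37
σ = (2, 3, 1): 0 + 23 + 22 = 45
σ = (3, 1, 2): (-8) + 21 + (-8) = 5
σ = (3, 2, 1): (-8) + (-6) + 22 = 8
Optimal value attained by: σ = (1, 2, 3).
Answer: det⊕(W) = 4; verdict: NONSINGULAR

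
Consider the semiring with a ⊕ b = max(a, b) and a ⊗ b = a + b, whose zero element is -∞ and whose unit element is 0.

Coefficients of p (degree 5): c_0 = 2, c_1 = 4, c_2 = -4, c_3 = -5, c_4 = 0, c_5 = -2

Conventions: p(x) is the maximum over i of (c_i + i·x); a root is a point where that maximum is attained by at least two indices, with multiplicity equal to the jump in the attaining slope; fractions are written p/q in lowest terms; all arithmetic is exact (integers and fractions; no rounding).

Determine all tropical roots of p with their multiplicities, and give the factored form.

hull edge (i=0, c=2) to (i=1, c=4): slope 2, span 1
hull edge (i=1, c=4) to (i=4, c=0): slope -4/3, span 3
hull edge (i=4, c=0) to (i=5, c=-2): slope -2, span 1
Factored form: p(x) = -2 ⊗ (x ⊕ (-2)) ⊗ (x ⊕ 4/3) ⊗ (x ⊕ 4/3) ⊗ (x ⊕ 4/3) ⊗ (x ⊕ 2)
Answer: roots = -2 (mult 1), 4/3 (mult 3), 2 (mult 1)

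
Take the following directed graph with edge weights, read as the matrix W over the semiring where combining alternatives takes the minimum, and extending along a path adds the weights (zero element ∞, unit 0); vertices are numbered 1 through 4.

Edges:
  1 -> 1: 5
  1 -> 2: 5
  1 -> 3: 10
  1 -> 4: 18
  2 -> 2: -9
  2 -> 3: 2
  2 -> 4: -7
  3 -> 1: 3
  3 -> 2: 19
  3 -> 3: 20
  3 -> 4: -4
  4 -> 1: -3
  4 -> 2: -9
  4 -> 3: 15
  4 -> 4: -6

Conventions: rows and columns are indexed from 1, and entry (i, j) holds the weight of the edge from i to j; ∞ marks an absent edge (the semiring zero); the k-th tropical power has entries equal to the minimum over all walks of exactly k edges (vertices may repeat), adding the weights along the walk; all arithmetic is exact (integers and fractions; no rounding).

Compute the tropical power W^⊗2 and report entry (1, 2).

W^⊗2:
  [10, -4, 7, -2]
  [-10, -18, -7, -16]
  [-7, -13, 11, -10]
  [-9, -18, -7, -16]
Key observation: the optimum is the walk 1->2->2, with weight 5 + (-9) = -4.
Optimal value attained by: walk 1->2->2.
Answer: (W^⊗2)[1][2] = -4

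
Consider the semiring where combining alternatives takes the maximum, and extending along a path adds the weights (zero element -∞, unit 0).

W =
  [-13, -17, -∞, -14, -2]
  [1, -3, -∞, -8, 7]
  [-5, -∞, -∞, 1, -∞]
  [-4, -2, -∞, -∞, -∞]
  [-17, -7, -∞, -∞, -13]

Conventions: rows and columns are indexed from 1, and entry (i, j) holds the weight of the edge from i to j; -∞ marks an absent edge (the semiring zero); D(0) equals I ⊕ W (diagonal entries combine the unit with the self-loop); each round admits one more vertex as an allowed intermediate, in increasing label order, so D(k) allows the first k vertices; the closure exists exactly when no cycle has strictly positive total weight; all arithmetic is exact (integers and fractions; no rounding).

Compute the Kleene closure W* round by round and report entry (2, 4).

D(0):
  [0, -17, -∞, -14, -2]
  [1, 0, -∞, -8, 7]
  [-5, -∞, 0, 1, -∞]
  [-4, -2, -∞, 0, -∞]
  [-17, -7, -∞, -∞, 0]
D(1):
  [0, -17, -∞, -14, -2]
  [1, 0, -∞, -8, 7]
  [-5, -22, 0, 1, -7]
  [-4, -2, -∞, 0, -6]
  [-17, -7, -∞, -31, 0]
D(2):
  [0, -17, -∞, -14, -2]
  [1, 0, -∞, -8, 7]
  [-5, -22, 0, 1, -7]
  [-1, -2, -∞, 0, 5]
  [-6, -7, -∞, -15, 0]
D(3):
  [0, -17, -∞, -14, -2]
  [1, 0, -∞, -8, 7]
  [-5, -22, 0, 1, -7]
  [-1, -2, -∞, 0, 5]
  [-6, -7, -∞, -15, 0]
D(4):
  [0, -16, -∞, -14, -2]
  [1, 0, -∞, -8, 7]
  [0, -1, 0, 1, 6]
  [-1, -2, -∞, 0, 5]
  [-6, -7, -∞, -15, 0]
D(5):
  [0, -9, -∞, -14, -2]
  [1, 0, -∞, -8, 7]
  [0, -1, 0, 1, 6]
  [-1, -2, -∞, 0, 5]
  [-6, -7, -∞, -15, 0]
Answer: W*[2][4] = -8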